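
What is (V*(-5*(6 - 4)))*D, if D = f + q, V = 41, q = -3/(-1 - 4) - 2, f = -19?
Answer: 8364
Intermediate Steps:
q = -7/5 (q = -3/(-5) - 2 = -⅕*(-3) - 2 = ⅗ - 2 = -7/5 ≈ -1.4000)
D = -102/5 (D = -19 - 7/5 = -102/5 ≈ -20.400)
(V*(-5*(6 - 4)))*D = (41*(-5*(6 - 4)))*(-102/5) = (41*(-5*2))*(-102/5) = (41*(-10))*(-102/5) = -410*(-102/5) = 8364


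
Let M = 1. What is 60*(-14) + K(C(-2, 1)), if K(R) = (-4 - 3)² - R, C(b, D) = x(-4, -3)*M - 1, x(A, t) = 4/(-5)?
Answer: -3946/5 ≈ -789.20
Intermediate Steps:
x(A, t) = -⅘ (x(A, t) = 4*(-⅕) = -⅘)
C(b, D) = -9/5 (C(b, D) = -⅘*1 - 1 = -⅘ - 1 = -9/5)
K(R) = 49 - R (K(R) = (-7)² - R = 49 - R)
60*(-14) + K(C(-2, 1)) = 60*(-14) + (49 - 1*(-9/5)) = -840 + (49 + 9/5) = -840 + 254/5 = -3946/5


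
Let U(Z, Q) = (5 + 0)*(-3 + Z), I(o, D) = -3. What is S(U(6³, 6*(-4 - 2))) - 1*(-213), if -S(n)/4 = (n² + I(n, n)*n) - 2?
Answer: -4523899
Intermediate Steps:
U(Z, Q) = -15 + 5*Z (U(Z, Q) = 5*(-3 + Z) = -15 + 5*Z)
S(n) = 8 - 4*n² + 12*n (S(n) = -4*((n² - 3*n) - 2) = -4*(-2 + n² - 3*n) = 8 - 4*n² + 12*n)
S(U(6³, 6*(-4 - 2))) - 1*(-213) = (8 - 4*(-15 + 5*6³)² + 12*(-15 + 5*6³)) - 1*(-213) = (8 - 4*(-15 + 5*216)² + 12*(-15 + 5*216)) + 213 = (8 - 4*(-15 + 1080)² + 12*(-15 + 1080)) + 213 = (8 - 4*1065² + 12*1065) + 213 = (8 - 4*1134225 + 12780) + 213 = (8 - 4536900 + 12780) + 213 = -4524112 + 213 = -4523899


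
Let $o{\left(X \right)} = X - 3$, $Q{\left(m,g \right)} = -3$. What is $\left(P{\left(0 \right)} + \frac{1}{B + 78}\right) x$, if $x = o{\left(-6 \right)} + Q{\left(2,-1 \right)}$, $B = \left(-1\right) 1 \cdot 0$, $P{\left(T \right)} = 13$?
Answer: $- \frac{2030}{13} \approx -156.15$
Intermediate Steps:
$B = 0$ ($B = \left(-1\right) 0 = 0$)
$o{\left(X \right)} = -3 + X$
$x = -12$ ($x = \left(-3 - 6\right) - 3 = -9 - 3 = -12$)
$\left(P{\left(0 \right)} + \frac{1}{B + 78}\right) x = \left(13 + \frac{1}{0 + 78}\right) \left(-12\right) = \left(13 + \frac{1}{78}\right) \left(-12\right) = \frac{1015}{78} \left(-12\right) = - \frac{2030}{13}$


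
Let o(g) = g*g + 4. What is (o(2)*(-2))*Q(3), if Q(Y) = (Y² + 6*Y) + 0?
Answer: -432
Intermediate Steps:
o(g) = 4 + g² (o(g) = g² + 4 = 4 + g²)
Q(Y) = Y² + 6*Y
(o(2)*(-2))*Q(3) = ((4 + 2²)*(-2))*(3*(6 + 3)) = ((4 + 4)*(-2))*(3*9) = (8*(-2))*27 = -16*27 = -432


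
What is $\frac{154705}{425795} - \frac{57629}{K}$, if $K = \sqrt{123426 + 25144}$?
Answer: $\frac{30941}{85159} - \frac{57629 \sqrt{148570}}{148570} \approx -149.15$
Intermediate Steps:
$K = \sqrt{148570} \approx 385.45$
$\frac{154705}{425795} - \frac{57629}{K} = \frac{154705}{425795} - \frac{57629}{\sqrt{148570}} = 154705 \cdot \frac{1}{425795} - 57629 \frac{\sqrt{148570}}{148570} = \frac{30941}{85159} - \frac{57629 \sqrt{148570}}{148570}$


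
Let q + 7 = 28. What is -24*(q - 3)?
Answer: -432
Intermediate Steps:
q = 21 (q = -7 + 28 = 21)
-24*(q - 3) = -24*(21 - 3) = -24*18 = -432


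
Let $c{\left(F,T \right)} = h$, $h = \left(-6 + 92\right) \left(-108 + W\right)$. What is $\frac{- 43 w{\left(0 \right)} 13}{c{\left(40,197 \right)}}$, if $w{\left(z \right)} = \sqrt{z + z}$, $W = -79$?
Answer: $0$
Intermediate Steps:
$h = -16082$ ($h = \left(-6 + 92\right) \left(-108 - 79\right) = 86 \left(-187\right) = -16082$)
$w{\left(z \right)} = \sqrt{2} \sqrt{z}$ ($w{\left(z \right)} = \sqrt{2 z} = \sqrt{2} \sqrt{z}$)
$c{\left(F,T \right)} = -16082$
$\frac{- 43 w{\left(0 \right)} 13}{c{\left(40,197 \right)}} = \frac{- 43 \sqrt{2} \sqrt{0} \cdot 13}{-16082} = - 43 \sqrt{2} \cdot 0 \cdot 13 \left(- \frac{1}{16082}\right) = \left(-43\right) 0 \cdot 13 \left(- \frac{1}{16082}\right) = 0 \cdot 13 \left(- \frac{1}{16082}\right) = 0 \left(- \frac{1}{16082}\right) = 0$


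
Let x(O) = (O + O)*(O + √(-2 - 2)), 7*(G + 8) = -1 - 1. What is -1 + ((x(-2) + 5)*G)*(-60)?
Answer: 45233/7 - 27840*I/7 ≈ 6461.9 - 3977.1*I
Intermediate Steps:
G = -58/7 (G = -8 + (-1 - 1)/7 = -8 + (⅐)*(-2) = -8 - 2/7 = -58/7 ≈ -8.2857)
x(O) = 2*O*(O + 2*I) (x(O) = (2*O)*(O + √(-4)) = (2*O)*(O + 2*I) = 2*O*(O + 2*I))
-1 + ((x(-2) + 5)*G)*(-60) = -1 + ((2*(-2)*(-2 + 2*I) + 5)*(-58/7))*(-60) = -1 + (((8 - 8*I) + 5)*(-58/7))*(-60) = -1 + ((13 - 8*I)*(-58/7))*(-60) = -1 + (-754/7 + 464*I/7)*(-60) = -1 + (45240/7 - 27840*I/7) = 45233/7 - 27840*I/7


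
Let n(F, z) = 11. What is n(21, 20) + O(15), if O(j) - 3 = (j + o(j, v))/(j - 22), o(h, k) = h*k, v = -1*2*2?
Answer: 143/7 ≈ 20.429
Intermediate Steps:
v = -4 (v = -2*2 = -4)
O(j) = 3 - 3*j/(-22 + j) (O(j) = 3 + (j + j*(-4))/(j - 22) = 3 + (j - 4*j)/(-22 + j) = 3 + (-3*j)/(-22 + j) = 3 - 3*j/(-22 + j))
n(21, 20) + O(15) = 11 - 66/(-22 + 15) = 11 - 66/(-7) = 11 - 66*(-⅐) = 11 + 66/7 = 143/7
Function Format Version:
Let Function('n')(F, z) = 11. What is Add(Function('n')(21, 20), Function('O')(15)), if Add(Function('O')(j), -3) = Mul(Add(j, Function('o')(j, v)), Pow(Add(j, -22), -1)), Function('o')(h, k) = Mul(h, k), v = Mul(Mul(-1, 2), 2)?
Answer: Rational(143, 7) ≈ 20.429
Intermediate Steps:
v = -4 (v = Mul(-2, 2) = -4)
Function('O')(j) = Add(3, Mul(-3, j, Pow(Add(-22, j), -1))) (Function('O')(j) = Add(3, Mul(Add(j, Mul(j, -4)), Pow(Add(j, -22), -1))) = Add(3, Mul(Add(j, Mul(-4, j)), Pow(Add(-22, j), -1))) = Add(3, Mul(Mul(-3, j), Pow(Add(-22, j), -1))) = Add(3, Mul(-3, j, Pow(Add(-22, j), -1))))
Add(Function('n')(21, 20), Function('O')(15)) = Add(11, Mul(-66, Pow(Add(-22, 15), -1))) = Add(11, Mul(-66, Pow(-7, -1))) = Add(11, Mul(-66, Rational(-1, 7))) = Add(11, Rational(66, 7)) = Rational(143, 7)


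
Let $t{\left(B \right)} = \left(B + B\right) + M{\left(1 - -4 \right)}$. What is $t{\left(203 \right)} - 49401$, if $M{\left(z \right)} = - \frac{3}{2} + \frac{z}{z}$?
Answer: $- \frac{97991}{2} \approx -48996.0$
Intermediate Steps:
$M{\left(z \right)} = - \frac{1}{2}$ ($M{\left(z \right)} = \left(-3\right) \frac{1}{2} + 1 = - \frac{3}{2} + 1 = - \frac{1}{2}$)
$t{\left(B \right)} = - \frac{1}{2} + 2 B$ ($t{\left(B \right)} = \left(B + B\right) - \frac{1}{2} = 2 B - \frac{1}{2} = - \frac{1}{2} + 2 B$)
$t{\left(203 \right)} - 49401 = \left(- \frac{1}{2} + 2 \cdot 203\right) - 49401 = \left(- \frac{1}{2} + 406\right) - 49401 = \frac{811}{2} - 49401 = - \frac{97991}{2}$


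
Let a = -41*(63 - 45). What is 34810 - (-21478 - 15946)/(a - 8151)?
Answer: 309388666/8889 ≈ 34806.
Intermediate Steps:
a = -738 (a = -41*18 = -738)
34810 - (-21478 - 15946)/(a - 8151) = 34810 - (-21478 - 15946)/(-738 - 8151) = 34810 - (-37424)/(-8889) = 34810 - (-37424)*(-1)/8889 = 34810 - 1*37424/8889 = 34810 - 37424/8889 = 309388666/8889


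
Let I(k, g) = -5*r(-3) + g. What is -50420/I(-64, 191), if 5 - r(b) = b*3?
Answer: -50420/121 ≈ -416.69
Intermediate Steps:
r(b) = 5 - 3*b (r(b) = 5 - b*3 = 5 - 3*b)
I(k, g) = -70 + g (I(k, g) = -5*(5 - 3*(-3)) + g = -5*(5 + 9) + g = -5*14 + g = -70 + g)
-50420/I(-64, 191) = -50420/(-70 + 191) = -50420/121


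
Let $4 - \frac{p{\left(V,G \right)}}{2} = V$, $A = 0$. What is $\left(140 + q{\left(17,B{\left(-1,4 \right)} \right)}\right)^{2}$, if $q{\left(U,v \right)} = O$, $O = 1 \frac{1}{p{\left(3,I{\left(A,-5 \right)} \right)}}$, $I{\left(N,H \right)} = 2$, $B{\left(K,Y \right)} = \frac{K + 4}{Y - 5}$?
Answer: $\frac{78961}{4} \approx 19740.0$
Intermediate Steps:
$B{\left(K,Y \right)} = \frac{4 + K}{-5 + Y}$
$p{\left(V,G \right)} = 8 - 2 V$
$O = \frac{1}{2}$ ($O = 1 \frac{1}{8 - 6} = 1 \cdot \frac{1}{2} = \frac{1}{2} \approx 0.5$)
$q{\left(U,v \right)} = \frac{1}{2}$
$\left(140 + q{\left(17,B{\left(-1,4 \right)} \right)}\right)^{2} = \left(140 + \frac{1}{2}\right)^{2} = \left(\frac{281}{2}\right)^{2} = \frac{78961}{4}$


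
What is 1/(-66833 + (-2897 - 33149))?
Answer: -1/102879 ≈ -9.7202e-6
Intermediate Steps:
1/(-66833 + (-2897 - 33149)) = 1/(-66833 - 36046) = 1/(-102879) = -1/102879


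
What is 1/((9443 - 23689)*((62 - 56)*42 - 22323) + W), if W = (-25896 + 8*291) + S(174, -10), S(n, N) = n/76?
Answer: 38/11947196211 ≈ 3.1807e-9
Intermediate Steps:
S(n, N) = n/76 (S(n, N) = n*(1/76) = n/76)
W = -895497/38 (W = (-25896 + 8*291) + (1/76)*174 = (-25896 + 2328) + 87/38 = -23568 + 87/38 = -895497/38 ≈ -23566.)
1/((9443 - 23689)*((62 - 56)*42 - 22323) + W) = 1/((9443 - 23689)*((62 - 56)*42 - 22323) - 895497/38) = 1/(-14246*(6*42 - 22323) - 895497/38) = 1/(-14246*(252 - 22323) - 895497/38) = 1/(-14246*(-22071) - 895497/38) = 1/(314423466 - 895497/38) = 1/(11947196211/38) = 38/11947196211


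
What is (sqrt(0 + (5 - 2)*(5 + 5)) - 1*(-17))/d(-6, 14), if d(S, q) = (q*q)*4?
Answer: 17/784 + sqrt(30)/784 ≈ 0.028670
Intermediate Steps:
d(S, q) = 4*q**2 (d(S, q) = q**2*4 = 4*q**2)
(sqrt(0 + (5 - 2)*(5 + 5)) - 1*(-17))/d(-6, 14) = (sqrt(0 + (5 - 2)*(5 + 5)) - 1*(-17))/((4*14**2)) = (sqrt(0 + 3*10) + 17)/((4*196)) = (sqrt(0 + 30) + 17)/784 = (sqrt(30) + 17)/784 = (17 + sqrt(30))/784 = 17/784 + sqrt(30)/784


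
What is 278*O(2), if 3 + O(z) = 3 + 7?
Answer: 1946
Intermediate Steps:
O(z) = 7 (O(z) = -3 + (3 + 7) = -3 + 10 = 7)
278*O(2) = 278*7 = 1946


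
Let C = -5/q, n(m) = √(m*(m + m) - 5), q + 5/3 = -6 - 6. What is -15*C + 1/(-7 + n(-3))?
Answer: -8387/1476 - √13/36 ≈ -5.7824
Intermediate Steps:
q = -41/3 (q = -5/3 + (-6 - 6) = -5/3 - 12 = -41/3 ≈ -13.667)
n(m) = √(-5 + 2*m²) (n(m) = √(m*(2*m) - 5) = √(2*m² - 5) = √(-5 + 2*m²))
C = 15/41 (C = -5/(-41/3) = -5*(-3/41) = 15/41 ≈ 0.36585)
-15*C + 1/(-7 + n(-3)) = -15*15/41 + 1/(-7 + √(-5 + 2*(-3)²)) = -225/41 + 1/(-7 + √(-5 + 2*9)) = -225/41 + 1/(-7 + √(-5 + 18)) = -225/41 + 1/(-7 + √13)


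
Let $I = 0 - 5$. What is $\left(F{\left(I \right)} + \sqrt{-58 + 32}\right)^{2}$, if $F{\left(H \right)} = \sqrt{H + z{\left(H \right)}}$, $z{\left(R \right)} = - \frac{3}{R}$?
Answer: $- \frac{152}{5} - \frac{4 \sqrt{715}}{5} \approx -51.792$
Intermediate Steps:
$I = -5$ ($I = 0 - 5 = -5$)
$F{\left(H \right)} = \sqrt{H - \frac{3}{H}}$
$\left(F{\left(I \right)} + \sqrt{-58 + 32}\right)^{2} = \left(\sqrt{-5 - \frac{3}{-5}} + \sqrt{-58 + 32}\right)^{2} = \left(\sqrt{-5 - - \frac{3}{5}} + \sqrt{-26}\right)^{2} = \left(\sqrt{-5 + \frac{3}{5}} + i \sqrt{26}\right)^{2} = \left(\sqrt{- \frac{22}{5}} + i \sqrt{26}\right)^{2} = \left(\frac{i \sqrt{110}}{5} + i \sqrt{26}\right)^{2} = \left(i \sqrt{26} + \frac{i \sqrt{110}}{5}\right)^{2}$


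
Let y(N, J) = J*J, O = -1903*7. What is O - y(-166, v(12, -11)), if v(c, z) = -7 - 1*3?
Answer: -13421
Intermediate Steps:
v(c, z) = -10 (v(c, z) = -7 - 3 = -10)
O = -13321
y(N, J) = J**2
O - y(-166, v(12, -11)) = -13321 - 1*(-10)**2 = -13321 - 1*100 = -13321 - 100 = -13421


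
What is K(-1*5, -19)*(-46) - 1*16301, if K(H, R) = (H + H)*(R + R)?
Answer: -33781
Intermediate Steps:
K(H, R) = 4*H*R (K(H, R) = (2*H)*(2*R) = 4*H*R)
K(-1*5, -19)*(-46) - 1*16301 = (4*(-1*5)*(-19))*(-46) - 1*16301 = (4*(-5)*(-19))*(-46) - 16301 = 380*(-46) - 16301 = -17480 - 16301 = -33781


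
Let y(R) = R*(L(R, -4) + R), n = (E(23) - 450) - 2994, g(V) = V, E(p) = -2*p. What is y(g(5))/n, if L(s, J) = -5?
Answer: 0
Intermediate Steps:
n = -3490 (n = (-2*23 - 450) - 2994 = (-46 - 450) - 2994 = -496 - 2994 = -3490)
y(R) = R*(-5 + R)
y(g(5))/n = (5*(-5 + 5))/(-3490) = (5*0)*(-1/3490) = 0*(-1/3490) = 0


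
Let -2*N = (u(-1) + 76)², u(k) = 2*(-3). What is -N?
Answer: 2450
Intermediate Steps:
u(k) = -6
N = -2450 (N = -(-6 + 76)²/2 = -½*70² = -½*4900 = -2450)
-N = -1*(-2450) = 2450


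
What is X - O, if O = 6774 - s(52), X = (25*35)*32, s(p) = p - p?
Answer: 21226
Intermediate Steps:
s(p) = 0
X = 28000 (X = 875*32 = 28000)
O = 6774 (O = 6774 - 1*0 = 6774 + 0 = 6774)
X - O = 28000 - 1*6774 = 28000 - 6774 = 21226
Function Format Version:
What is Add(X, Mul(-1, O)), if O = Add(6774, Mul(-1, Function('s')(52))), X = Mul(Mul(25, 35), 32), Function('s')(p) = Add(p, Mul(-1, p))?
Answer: 21226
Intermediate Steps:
Function('s')(p) = 0
X = 28000 (X = Mul(875, 32) = 28000)
O = 6774 (O = Add(6774, Mul(-1, 0)) = Add(6774, 0) = 6774)
Add(X, Mul(-1, O)) = Add(28000, Mul(-1, 6774)) = Add(28000, -6774) = 21226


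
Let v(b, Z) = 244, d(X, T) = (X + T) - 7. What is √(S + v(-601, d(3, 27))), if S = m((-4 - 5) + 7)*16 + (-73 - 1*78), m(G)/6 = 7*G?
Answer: 3*I*√139 ≈ 35.37*I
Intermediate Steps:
d(X, T) = -7 + T + X (d(X, T) = (T + X) - 7 = -7 + T + X)
m(G) = 42*G (m(G) = 6*(7*G) = 42*G)
S = -1495 (S = (42*((-4 - 5) + 7))*16 + (-73 - 1*78) = (42*(-9 + 7))*16 + (-73 - 78) = (42*(-2))*16 - 151 = -84*16 - 151 = -1344 - 151 = -1495)
√(S + v(-601, d(3, 27))) = √(-1495 + 244) = √(-1251) = 3*I*√139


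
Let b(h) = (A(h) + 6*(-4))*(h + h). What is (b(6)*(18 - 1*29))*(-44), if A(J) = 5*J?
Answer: 34848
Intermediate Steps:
b(h) = 2*h*(-24 + 5*h) (b(h) = (5*h + 6*(-4))*(h + h) = (5*h - 24)*(2*h) = (-24 + 5*h)*(2*h) = 2*h*(-24 + 5*h))
(b(6)*(18 - 1*29))*(-44) = ((2*6*(-24 + 5*6))*(18 - 1*29))*(-44) = ((2*6*(-24 + 30))*(18 - 29))*(-44) = ((2*6*6)*(-11))*(-44) = (72*(-11))*(-44) = -792*(-44) = 34848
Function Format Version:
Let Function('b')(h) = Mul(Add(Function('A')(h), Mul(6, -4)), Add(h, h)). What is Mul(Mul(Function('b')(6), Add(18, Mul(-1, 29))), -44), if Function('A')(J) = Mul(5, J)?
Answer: 34848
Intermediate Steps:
Function('b')(h) = Mul(2, h, Add(-24, Mul(5, h))) (Function('b')(h) = Mul(Add(Mul(5, h), Mul(6, -4)), Add(h, h)) = Mul(Add(Mul(5, h), -24), Mul(2, h)) = Mul(Add(-24, Mul(5, h)), Mul(2, h)) = Mul(2, h, Add(-24, Mul(5, h))))
Mul(Mul(Function('b')(6), Add(18, Mul(-1, 29))), -44) = Mul(Mul(Mul(2, 6, Add(-24, Mul(5, 6))), Add(18, Mul(-1, 29))), -44) = Mul(Mul(Mul(2, 6, Add(-24, 30)), Add(18, -29)), -44) = Mul(Mul(Mul(2, 6, 6), -11), -44) = Mul(Mul(72, -11), -44) = Mul(-792, -44) = 34848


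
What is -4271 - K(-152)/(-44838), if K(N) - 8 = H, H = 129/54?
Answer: -3447055577/807084 ≈ -4271.0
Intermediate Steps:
H = 43/18 (H = 129*(1/54) = 43/18 ≈ 2.3889)
K(N) = 187/18 (K(N) = 8 + 43/18 = 187/18)
-4271 - K(-152)/(-44838) = -4271 - 187/(18*(-44838)) = -4271 - 187*(-1)/(18*44838) = -4271 - 1*(-187/807084) = -4271 + 187/807084 = -3447055577/807084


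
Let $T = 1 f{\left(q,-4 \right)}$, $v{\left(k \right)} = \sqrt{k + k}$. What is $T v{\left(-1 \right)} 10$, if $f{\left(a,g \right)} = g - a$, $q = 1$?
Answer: $- 50 i \sqrt{2} \approx - 70.711 i$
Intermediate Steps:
$v{\left(k \right)} = \sqrt{2} \sqrt{k}$ ($v{\left(k \right)} = \sqrt{2 k} = \sqrt{2} \sqrt{k}$)
$T = -5$ ($T = 1 \left(-4 - 1\right) = 1 \left(-5\right) = -5$)
$T v{\left(-1 \right)} 10 = - 5 \sqrt{2} \sqrt{-1} \cdot 10 = - 5 \sqrt{2} i 10 = - 5 i \sqrt{2} \cdot 10 = - 50 i \sqrt{2}$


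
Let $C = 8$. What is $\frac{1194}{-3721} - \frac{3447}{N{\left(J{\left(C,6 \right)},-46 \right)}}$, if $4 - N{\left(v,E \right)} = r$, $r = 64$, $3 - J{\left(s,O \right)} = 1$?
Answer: $\frac{4251549}{74420} \approx 57.129$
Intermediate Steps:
$J{\left(s,O \right)} = 2$ ($J{\left(s,O \right)} = 3 - 1 = 2$)
$N{\left(v,E \right)} = -60$ ($N{\left(v,E \right)} = 4 - 64 = -60$)
$\frac{1194}{-3721} - \frac{3447}{N{\left(J{\left(C,6 \right)},-46 \right)}} = \frac{1194}{-3721} - \frac{3447}{-60} = 1194 \left(- \frac{1}{3721}\right) - - \frac{1149}{20} = - \frac{1194}{3721} + \frac{1149}{20} = \frac{4251549}{74420}$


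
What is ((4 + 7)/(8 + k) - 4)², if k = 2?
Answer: 841/100 ≈ 8.4100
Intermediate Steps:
((4 + 7)/(8 + k) - 4)² = ((4 + 7)/(8 + 2) - 4)² = (11/10 - 4)² = (-29/10)² = 841/100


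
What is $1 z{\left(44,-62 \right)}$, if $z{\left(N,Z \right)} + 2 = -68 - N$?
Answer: $-114$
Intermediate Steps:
$z{\left(N,Z \right)} = -70 - N$ ($z{\left(N,Z \right)} = -2 - \left(68 + N\right) = -70 - N$)
$1 z{\left(44,-62 \right)} = 1 \left(-70 - 44\right) = 1 \left(-114\right) = -114$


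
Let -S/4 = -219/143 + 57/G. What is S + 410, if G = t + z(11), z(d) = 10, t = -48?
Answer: 60364/143 ≈ 422.13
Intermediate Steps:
G = -38 (G = -48 + 10 = -38)
S = 1734/143 (S = -4*(-219/143 + 57/(-38)) = -4*(-219*1/143 + 57*(-1/38)) = -4*(-219/143 - 3/2) = -4*(-867/286) = 1734/143 ≈ 12.126)
S + 410 = 1734/143 + 410 = 60364/143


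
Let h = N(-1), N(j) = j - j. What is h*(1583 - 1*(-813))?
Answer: 0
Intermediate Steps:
N(j) = 0
h = 0
h*(1583 - 1*(-813)) = 0*(1583 - 1*(-813)) = 0*(1583 + 813) = 0*2396 = 0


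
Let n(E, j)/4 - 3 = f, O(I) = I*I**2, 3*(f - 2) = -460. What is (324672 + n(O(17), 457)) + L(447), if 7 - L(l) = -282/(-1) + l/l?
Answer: 971408/3 ≈ 3.2380e+5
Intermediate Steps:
f = -454/3 (f = 2 + (1/3)*(-460) = 2 - 460/3 = -454/3 ≈ -151.33)
O(I) = I**3
n(E, j) = -1780/3 (n(E, j) = 12 + 4*(-454/3) = 12 - 1816/3 = -1780/3)
L(l) = -276 (L(l) = 7 - (-282/(-1) + l/l) = 7 - (-282*(-1) + 1) = 7 - (282 + 1) = 7 - 1*283 = 7 - 283 = -276)
(324672 + n(O(17), 457)) + L(447) = (324672 - 1780/3) - 276 = 972236/3 - 276 = 971408/3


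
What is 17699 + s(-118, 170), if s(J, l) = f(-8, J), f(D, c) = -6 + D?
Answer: 17685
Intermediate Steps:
s(J, l) = -14 (s(J, l) = -6 - 8 = -14)
17699 + s(-118, 170) = 17699 - 14 = 17685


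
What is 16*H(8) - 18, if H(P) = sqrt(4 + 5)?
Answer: 30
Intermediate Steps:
H(P) = 3 (H(P) = sqrt(9) = 3)
16*H(8) - 18 = 16*3 - 18 = 48 - 18 = 30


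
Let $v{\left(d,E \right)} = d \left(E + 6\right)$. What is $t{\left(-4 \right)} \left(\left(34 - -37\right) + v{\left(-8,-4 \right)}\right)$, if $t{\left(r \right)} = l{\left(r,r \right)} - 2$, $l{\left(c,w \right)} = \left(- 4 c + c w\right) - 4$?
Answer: $1430$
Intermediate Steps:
$v{\left(d,E \right)} = d \left(6 + E\right)$
$l{\left(c,w \right)} = -4 - 4 c + c w$
$t{\left(r \right)} = -6 + r^{2} - 4 r$ ($t{\left(r \right)} = \left(-4 - 4 r + r r\right) - 2 = \left(-4 - 4 r + r^{2}\right) - 2 = \left(-4 + r^{2} - 4 r\right) - 2 = -6 + r^{2} - 4 r$)
$t{\left(-4 \right)} \left(\left(34 - -37\right) + v{\left(-8,-4 \right)}\right) = \left(-6 + \left(-4\right)^{2} - -16\right) \left(\left(34 - -37\right) - 8 \left(6 - 4\right)\right) = \left(-6 + 16 + 16\right) \left(\left(34 + 37\right) - 16\right) = 26 \left(71 - 16\right) = 26 \cdot 55 = 1430$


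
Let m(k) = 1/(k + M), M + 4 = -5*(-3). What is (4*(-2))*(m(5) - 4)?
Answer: 63/2 ≈ 31.500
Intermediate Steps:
M = 11 (M = -4 - 5*(-3) = -4 + 15 = 11)
m(k) = 1/(11 + k) (m(k) = 1/(k + 11) = 1/(11 + k))
(4*(-2))*(m(5) - 4) = (4*(-2))*(1/(11 + 5) - 4) = -8*(1/16 - 4) = -8*(-63/16) = 63/2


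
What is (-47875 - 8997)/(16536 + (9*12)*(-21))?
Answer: -14218/3567 ≈ -3.9860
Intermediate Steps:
(-47875 - 8997)/(16536 + (9*12)*(-21)) = -56872/(16536 + 108*(-21)) = -56872/(16536 - 2268) = -56872/14268 = -56872*1/14268 = -14218/3567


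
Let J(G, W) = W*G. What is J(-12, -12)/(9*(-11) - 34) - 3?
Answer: -543/133 ≈ -4.0827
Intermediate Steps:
J(G, W) = G*W
J(-12, -12)/(9*(-11) - 34) - 3 = (-12*(-12))/(9*(-11) - 34) - 3 = 144/(-99 - 34) - 3 = 144/(-133) - 3 = 144*(-1/133) - 3 = -144/133 - 3 = -543/133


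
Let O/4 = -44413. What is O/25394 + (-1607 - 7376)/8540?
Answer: -872631191/108432380 ≈ -8.0477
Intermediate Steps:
O = -177652 (O = 4*(-44413) = -177652)
O/25394 + (-1607 - 7376)/8540 = -177652/25394 + (-1607 - 7376)/8540 = -177652*1/25394 - 8983*1/8540 = -88826/12697 - 8983/8540 = -872631191/108432380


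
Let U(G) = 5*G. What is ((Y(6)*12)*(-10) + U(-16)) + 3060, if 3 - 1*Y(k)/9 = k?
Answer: 6220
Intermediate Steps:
Y(k) = 27 - 9*k
((Y(6)*12)*(-10) + U(-16)) + 3060 = (((27 - 9*6)*12)*(-10) + 5*(-16)) + 3060 = (((27 - 54)*12)*(-10) - 80) + 3060 = (-27*12*(-10) - 80) + 3060 = (-324*(-10) - 80) + 3060 = (3240 - 80) + 3060 = 3160 + 3060 = 6220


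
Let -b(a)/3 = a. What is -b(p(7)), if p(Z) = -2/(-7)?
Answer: 6/7 ≈ 0.85714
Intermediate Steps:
p(Z) = 2/7 (p(Z) = -2*(-1/7) = 2/7)
b(a) = -3*a
-b(p(7)) = -(-3)*2/7 = -1*(-6/7) = 6/7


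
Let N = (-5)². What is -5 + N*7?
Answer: 170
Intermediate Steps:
N = 25
-5 + N*7 = -5 + 25*7 = -5 + 175 = 170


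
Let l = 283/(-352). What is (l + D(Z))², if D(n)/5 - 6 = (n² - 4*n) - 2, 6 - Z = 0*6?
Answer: 777127129/123904 ≈ 6272.0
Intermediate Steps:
Z = 6 (Z = 6 - 0*6 = 6 - 1*0 = 6 + 0 = 6)
l = -283/352 (l = 283*(-1/352) = -283/352 ≈ -0.80398)
D(n) = 20 - 20*n + 5*n² (D(n) = 30 + 5*((n² - 4*n) - 2) = 30 + 5*(-2 + n² - 4*n) = 30 + (-10 - 20*n + 5*n²) = 20 - 20*n + 5*n²)
(l + D(Z))² = (-283/352 + (20 - 20*6 + 5*6²))² = (-283/352 + (20 - 120 + 5*36))² = (-283/352 + (20 - 120 + 180))² = (-283/352 + 80)² = (27877/352)² = 777127129/123904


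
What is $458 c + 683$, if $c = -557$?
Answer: $-254423$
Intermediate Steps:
$458 c + 683 = 458 \left(-557\right) + 683 = -255106 + 683 = -254423$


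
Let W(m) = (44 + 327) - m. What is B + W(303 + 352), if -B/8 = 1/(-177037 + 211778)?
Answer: -9866452/34741 ≈ -284.00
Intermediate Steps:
W(m) = 371 - m
B = -8/34741 (B = -8/(-177037 + 211778) = -8/34741 ≈ -0.00023028)
B + W(303 + 352) = -8/34741 + (371 - (303 + 352)) = -8/34741 + (371 - 1*655) = -8/34741 + (371 - 655) = -8/34741 - 284 = -9866452/34741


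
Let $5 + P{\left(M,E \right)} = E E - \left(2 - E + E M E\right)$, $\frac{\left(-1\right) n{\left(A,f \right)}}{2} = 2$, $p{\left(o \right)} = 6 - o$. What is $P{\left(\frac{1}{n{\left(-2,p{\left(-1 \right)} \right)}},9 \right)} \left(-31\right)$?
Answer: $- \frac{12803}{4} \approx -3200.8$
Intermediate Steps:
$n{\left(A,f \right)} = -4$ ($n{\left(A,f \right)} = \left(-2\right) 2 = -4$)
$P{\left(M,E \right)} = -7 + E + E^{2} - M E^{2}$ ($P{\left(M,E \right)} = -5 - \left(2 - E + E M E - E E\right) = -5 - \left(2 - E - E^{2} + M E^{2}\right) = -7 + E + E^{2} - M E^{2}$)
$P{\left(\frac{1}{n{\left(-2,p{\left(-1 \right)} \right)}},9 \right)} \left(-31\right) = \left(-7 + 9 + 9^{2} - \frac{9^{2}}{-4}\right) \left(-31\right) = \left(-7 + 9 + 81 - \left(- \frac{1}{4}\right) 81\right) \left(-31\right) = \left(-7 + 9 + 81 + \frac{81}{4}\right) \left(-31\right) = \frac{413}{4} \left(-31\right) = - \frac{12803}{4}$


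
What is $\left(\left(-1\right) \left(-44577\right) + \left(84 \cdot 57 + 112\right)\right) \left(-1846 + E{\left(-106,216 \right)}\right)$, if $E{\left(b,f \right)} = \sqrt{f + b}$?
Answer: $-91334542 + 49477 \sqrt{110} \approx -9.0816 \cdot 10^{7}$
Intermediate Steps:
$E{\left(b,f \right)} = \sqrt{b + f}$
$\left(\left(-1\right) \left(-44577\right) + \left(84 \cdot 57 + 112\right)\right) \left(-1846 + E{\left(-106,216 \right)}\right) = \left(\left(-1\right) \left(-44577\right) + \left(84 \cdot 57 + 112\right)\right) \left(-1846 + \sqrt{-106 + 216}\right) = \left(44577 + \left(4788 + 112\right)\right) \left(-1846 + \sqrt{110}\right) = \left(44577 + 4900\right) \left(-1846 + \sqrt{110}\right) = 49477 \left(-1846 + \sqrt{110}\right) = -91334542 + 49477 \sqrt{110}$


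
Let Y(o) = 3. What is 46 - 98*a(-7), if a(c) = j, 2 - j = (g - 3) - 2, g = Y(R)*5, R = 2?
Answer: 830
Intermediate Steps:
g = 15 (g = 3*5 = 15)
j = -8 (j = 2 - ((15 - 3) - 2) = 2 - (12 - 2) = 2 - 1*10 = 2 - 10 = -8)
a(c) = -8
46 - 98*a(-7) = 46 - 98*(-8) = 46 + 784 = 830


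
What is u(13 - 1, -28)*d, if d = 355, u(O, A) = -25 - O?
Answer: -13135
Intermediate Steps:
u(13 - 1, -28)*d = (-25 - (13 - 1))*355 = (-25 - 1*12)*355 = (-25 - 12)*355 = -37*355 = -13135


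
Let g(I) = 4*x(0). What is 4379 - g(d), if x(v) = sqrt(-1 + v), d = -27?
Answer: 4379 - 4*I ≈ 4379.0 - 4.0*I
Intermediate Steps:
g(I) = 4*I (g(I) = 4*sqrt(-1 + 0) = 4*sqrt(-1) = 4*I)
4379 - g(d) = 4379 - 4*I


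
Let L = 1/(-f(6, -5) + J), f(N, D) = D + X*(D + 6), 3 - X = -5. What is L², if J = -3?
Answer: 1/36 ≈ 0.027778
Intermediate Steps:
X = 8 (X = 3 - 1*(-5) = 3 + 5 = 8)
f(N, D) = 48 + 9*D (f(N, D) = D + 8*(D + 6) = D + 8*(6 + D) = D + (48 + 8*D) = 48 + 9*D)
L = -⅙ (L = 1/(-(48 + 9*(-5)) - 3) = 1/(-(48 - 45) - 3) = 1/(-1*3 - 3) = 1/(-3 - 3) = 1/(-6) = -⅙ ≈ -0.16667)
L² = (-⅙)² = 1/36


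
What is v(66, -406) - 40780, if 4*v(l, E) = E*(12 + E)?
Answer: -789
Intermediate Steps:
v(l, E) = E*(12 + E)/4 (v(l, E) = (E*(12 + E))/4 = E*(12 + E)/4)
v(66, -406) - 40780 = (¼)*(-406)*(12 - 406) - 40780 = (¼)*(-406)*(-394) - 40780 = 39991 - 40780 = -789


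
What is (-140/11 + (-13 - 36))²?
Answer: 461041/121 ≈ 3810.3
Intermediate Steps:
(-140/11 + (-13 - 36))² = (-140*1/11 - 49)² = (-140/11 - 49)² = (-679/11)² = 461041/121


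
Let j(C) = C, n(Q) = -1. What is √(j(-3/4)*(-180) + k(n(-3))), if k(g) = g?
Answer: √134 ≈ 11.576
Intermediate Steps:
√(j(-3/4)*(-180) + k(n(-3))) = √(-3/4*(-180) - 1) = √(-3*¼*(-180) - 1) = √(-¾*(-180) - 1) = √(135 - 1) = √134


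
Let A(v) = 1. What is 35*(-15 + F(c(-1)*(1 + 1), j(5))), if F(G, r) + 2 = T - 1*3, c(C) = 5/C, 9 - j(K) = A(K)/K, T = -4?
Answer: -840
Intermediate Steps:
j(K) = 9 - 1/K
F(G, r) = -9 (F(G, r) = -2 + (-4 - 1*3) = -2 + (-4 - 3) = -2 - 7 = -9)
35*(-15 + F(c(-1)*(1 + 1), j(5))) = 35*(-15 - 9) = 35*(-24) = -840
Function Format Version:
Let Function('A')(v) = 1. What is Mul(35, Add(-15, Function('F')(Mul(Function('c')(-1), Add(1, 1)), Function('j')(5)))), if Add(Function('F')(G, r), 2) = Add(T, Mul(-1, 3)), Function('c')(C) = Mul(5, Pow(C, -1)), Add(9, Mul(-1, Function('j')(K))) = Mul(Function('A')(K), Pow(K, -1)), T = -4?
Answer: -840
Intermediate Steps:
Function('j')(K) = Add(9, Mul(-1, Pow(K, -1))) (Function('j')(K) = Add(9, Mul(-1, Mul(1, Pow(K, -1)))) = Add(9, Mul(-1, Pow(K, -1))))
Function('F')(G, r) = -9 (Function('F')(G, r) = Add(-2, Add(-4, Mul(-1, 3))) = Add(-2, Add(-4, -3)) = Add(-2, -7) = -9)
Mul(35, Add(-15, Function('F')(Mul(Function('c')(-1), Add(1, 1)), Function('j')(5)))) = Mul(35, Add(-15, -9)) = Mul(35, -24) = -840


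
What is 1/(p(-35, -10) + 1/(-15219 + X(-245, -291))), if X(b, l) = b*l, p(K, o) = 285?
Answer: 56076/15981661 ≈ 0.0035088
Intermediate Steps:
1/(p(-35, -10) + 1/(-15219 + X(-245, -291))) = 1/(285 + 1/(-15219 - 245*(-291))) = 1/(285 + 1/(-15219 + 71295)) = 1/(285 + 1/56076) = 1/(15981661/56076) = 56076/15981661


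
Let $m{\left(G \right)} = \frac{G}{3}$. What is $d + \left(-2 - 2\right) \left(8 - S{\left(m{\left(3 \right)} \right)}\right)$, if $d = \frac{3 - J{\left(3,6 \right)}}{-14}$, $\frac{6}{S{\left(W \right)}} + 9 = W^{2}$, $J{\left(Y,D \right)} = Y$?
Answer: $-35$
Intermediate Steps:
$m{\left(G \right)} = \frac{G}{3}$ ($m{\left(G \right)} = G \frac{1}{3} = \frac{G}{3}$)
$S{\left(W \right)} = \frac{6}{-9 + W^{2}}$
$d = 0$ ($d = \frac{3 - 3}{-14} = \left(3 - 3\right) \left(- \frac{1}{14}\right) = 0 \left(- \frac{1}{14}\right) = 0$)
$d + \left(-2 - 2\right) \left(8 - S{\left(m{\left(3 \right)} \right)}\right) = 0 + \left(-2 - 2\right) \left(8 - \frac{6}{-9 + \left(\frac{1}{3} \cdot 3\right)^{2}}\right) = 0 + \left(-2 - 2\right) \left(8 - \frac{6}{-9 + 1^{2}}\right) = 0 - 4 \left(8 - \frac{6}{-9 + 1}\right) = 0 - 4 \left(8 - \frac{6}{-8}\right) = 0 - 4 \left(8 - 6 \left(- \frac{1}{8}\right)\right) = 0 - 4 \left(8 - - \frac{3}{4}\right) = 0 - 4 \left(8 + \frac{3}{4}\right) = 0 - 35 = -35$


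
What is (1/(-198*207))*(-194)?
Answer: 97/20493 ≈ 0.0047333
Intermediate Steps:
(1/(-198*207))*(-194) = -1/198*1/207*(-194) = -1/40986*(-194) = 97/20493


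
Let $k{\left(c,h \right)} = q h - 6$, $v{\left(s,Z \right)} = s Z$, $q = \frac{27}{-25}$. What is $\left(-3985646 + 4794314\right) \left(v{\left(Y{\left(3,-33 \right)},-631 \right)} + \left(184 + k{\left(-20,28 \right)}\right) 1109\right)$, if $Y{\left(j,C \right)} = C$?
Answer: $\frac{3733798871628}{25} \approx 1.4935 \cdot 10^{11}$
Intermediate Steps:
$q = - \frac{27}{25}$ ($q = 27 \left(- \frac{1}{25}\right) = - \frac{27}{25} \approx -1.08$)
$v{\left(s,Z \right)} = Z s$
$k{\left(c,h \right)} = -6 - \frac{27 h}{25}$ ($k{\left(c,h \right)} = - \frac{27 h}{25} - 6 = -6 - \frac{27 h}{25}$)
$\left(-3985646 + 4794314\right) \left(v{\left(Y{\left(3,-33 \right)},-631 \right)} + \left(184 + k{\left(-20,28 \right)}\right) 1109\right) = \left(-3985646 + 4794314\right) \left(\left(-631\right) \left(-33\right) + \left(184 - \frac{906}{25}\right) 1109\right) = 808668 \left(20823 + \left(184 - \frac{906}{25}\right) 1109\right) = 808668 \left(20823 + \frac{3694}{25} \cdot 1109\right) = 808668 \left(20823 + \frac{4096646}{25}\right) = 808668 \cdot \frac{4617221}{25} = \frac{3733798871628}{25}$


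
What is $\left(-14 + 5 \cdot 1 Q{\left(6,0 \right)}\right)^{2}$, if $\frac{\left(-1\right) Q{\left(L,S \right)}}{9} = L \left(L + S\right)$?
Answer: $2669956$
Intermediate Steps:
$Q{\left(L,S \right)} = - 9 L \left(L + S\right)$
$\left(-14 + 5 \cdot 1 Q{\left(6,0 \right)}\right)^{2} = \left(-14 + 5 \cdot 1 \left(\left(-9\right) 6 \left(6 + 0\right)\right)\right)^{2} = \left(-14 + 5 \left(\left(-9\right) 6 \cdot 6\right)\right)^{2} = \left(-14 + 5 \left(-324\right)\right)^{2} = \left(-14 - 1620\right)^{2} = \left(-1634\right)^{2} = 2669956$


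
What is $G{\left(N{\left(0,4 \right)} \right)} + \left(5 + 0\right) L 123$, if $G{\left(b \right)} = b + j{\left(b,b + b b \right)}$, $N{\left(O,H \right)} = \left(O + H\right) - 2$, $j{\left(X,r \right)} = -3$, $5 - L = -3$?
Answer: $4919$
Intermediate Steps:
$L = 8$ ($L = 5 - -3 = 5 + 3 = 8$)
$N{\left(O,H \right)} = -2 + H + O$ ($N{\left(O,H \right)} = \left(H + O\right) - 2 = -2 + H + O$)
$G{\left(b \right)} = -3 + b$ ($G{\left(b \right)} = b - 3 = -3 + b$)
$G{\left(N{\left(0,4 \right)} \right)} + \left(5 + 0\right) L 123 = \left(-3 + \left(-2 + 4 + 0\right)\right) + \left(5 + 0\right) 8 \cdot 123 = \left(-3 + 2\right) + 5 \cdot 8 \cdot 123 = -1 + 40 \cdot 123 = -1 + 4920 = 4919$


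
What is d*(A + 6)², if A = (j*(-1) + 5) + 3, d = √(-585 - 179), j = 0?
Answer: 392*I*√191 ≈ 5417.5*I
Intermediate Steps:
d = 2*I*√191 (d = √(-764) = 2*I*√191 ≈ 27.641*I)
A = 8 (A = (0*(-1) + 5) + 3 = (0 + 5) + 3 = 5 + 3 = 8)
d*(A + 6)² = (2*I*√191)*(8 + 6)² = (2*I*√191)*14² = (2*I*√191)*196 = 392*I*√191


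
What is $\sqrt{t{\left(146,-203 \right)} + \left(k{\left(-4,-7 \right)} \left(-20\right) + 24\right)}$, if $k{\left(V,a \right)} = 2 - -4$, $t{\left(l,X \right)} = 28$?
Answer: $2 i \sqrt{17} \approx 8.2462 i$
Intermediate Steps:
$k{\left(V,a \right)} = 6$ ($k{\left(V,a \right)} = 2 + 4 = 6$)
$\sqrt{t{\left(146,-203 \right)} + \left(k{\left(-4,-7 \right)} \left(-20\right) + 24\right)} = \sqrt{28 + \left(6 \left(-20\right) + 24\right)} = \sqrt{28 + \left(-120 + 24\right)} = \sqrt{28 - 96} = \sqrt{-68} = 2 i \sqrt{17}$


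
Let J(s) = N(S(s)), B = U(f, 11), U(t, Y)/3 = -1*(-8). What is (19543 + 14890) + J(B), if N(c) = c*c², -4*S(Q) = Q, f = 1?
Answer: 34217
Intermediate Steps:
U(t, Y) = 24 (U(t, Y) = 3*(-1*(-8)) = 3*8 = 24)
S(Q) = -Q/4
B = 24
N(c) = c³
J(s) = -s³/64 (J(s) = (-s/4)³ = -s³/64)
(19543 + 14890) + J(B) = (19543 + 14890) - 1/64*24³ = 34433 - 1/64*13824 = 34433 - 216 = 34217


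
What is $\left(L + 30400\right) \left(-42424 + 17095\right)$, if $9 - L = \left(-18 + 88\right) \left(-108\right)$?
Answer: $-961716801$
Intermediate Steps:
$L = 7569$ ($L = 9 - \left(-18 + 88\right) \left(-108\right) = 9 - 70 \left(-108\right) = 9 - -7560 = 9 + 7560 = 7569$)
$\left(L + 30400\right) \left(-42424 + 17095\right) = \left(7569 + 30400\right) \left(-42424 + 17095\right) = 37969 \left(-25329\right) = -961716801$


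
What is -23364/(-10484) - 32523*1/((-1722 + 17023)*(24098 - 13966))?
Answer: 905443421829/406332927572 ≈ 2.2283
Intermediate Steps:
-23364/(-10484) - 32523*1/((-1722 + 17023)*(24098 - 13966)) = -23364*(-1/10484) - 32523/(15301*10132) = 5841/2621 - 32523/155029732 = 905443421829/406332927572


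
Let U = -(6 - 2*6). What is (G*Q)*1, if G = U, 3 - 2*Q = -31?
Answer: 102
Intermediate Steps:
Q = 17 (Q = 3/2 - ½*(-31) = 3/2 + 31/2 = 17)
U = 6 (U = -(6 - 12) = -1*(-6) = 6)
G = 6
(G*Q)*1 = (6*17)*1 = 102*1 = 102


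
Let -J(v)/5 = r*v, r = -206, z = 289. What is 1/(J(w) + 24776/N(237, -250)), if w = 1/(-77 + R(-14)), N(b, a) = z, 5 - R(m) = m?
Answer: 8381/569669 ≈ 0.014712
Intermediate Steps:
R(m) = 5 - m
N(b, a) = 289
w = -1/58 (w = 1/(-77 + (5 - 1*(-14))) = 1/(-77 + (5 + 14)) = 1/(-77 + 19) = 1/(-58) = -1/58 ≈ -0.017241)
J(v) = 1030*v (J(v) = -(-1030)*v = 1030*v)
1/(J(w) + 24776/N(237, -250)) = 1/(1030*(-1/58) + 24776/289) = 1/(-515/29 + 24776*(1/289)) = 1/(-515/29 + 24776/289) = 1/(569669/8381) = 8381/569669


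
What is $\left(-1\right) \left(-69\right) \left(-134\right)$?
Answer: $-9246$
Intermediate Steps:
$\left(-1\right) \left(-69\right) \left(-134\right) = 69 \left(-134\right) = -9246$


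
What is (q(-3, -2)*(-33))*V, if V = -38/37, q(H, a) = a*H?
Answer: 7524/37 ≈ 203.35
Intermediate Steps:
q(H, a) = H*a
V = -38/37 (V = -38*1/37 = -38/37 ≈ -1.0270)
(q(-3, -2)*(-33))*V = (-3*(-2)*(-33))*(-38/37) = (6*(-33))*(-38/37) = -198*(-38/37) = 7524/37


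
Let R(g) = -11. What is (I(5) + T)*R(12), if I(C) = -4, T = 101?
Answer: -1067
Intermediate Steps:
(I(5) + T)*R(12) = (-4 + 101)*(-11) = 97*(-11) = -1067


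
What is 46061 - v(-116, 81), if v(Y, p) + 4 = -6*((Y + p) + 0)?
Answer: 45855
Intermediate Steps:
v(Y, p) = -4 - 6*Y - 6*p (v(Y, p) = -4 - 6*((Y + p) + 0) = -4 - 6*(Y + p) = -4 + (-6*Y - 6*p) = -4 - 6*Y - 6*p)
46061 - v(-116, 81) = 46061 - (-4 - 6*(-116) - 6*81) = 46061 - (-4 + 696 - 486) = 46061 - 1*206 = 46061 - 206 = 45855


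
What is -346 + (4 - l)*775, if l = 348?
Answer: -266946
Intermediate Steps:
-346 + (4 - l)*775 = -346 + (4 - 1*348)*775 = -346 + (4 - 348)*775 = -346 - 344*775 = -346 - 266600 = -266946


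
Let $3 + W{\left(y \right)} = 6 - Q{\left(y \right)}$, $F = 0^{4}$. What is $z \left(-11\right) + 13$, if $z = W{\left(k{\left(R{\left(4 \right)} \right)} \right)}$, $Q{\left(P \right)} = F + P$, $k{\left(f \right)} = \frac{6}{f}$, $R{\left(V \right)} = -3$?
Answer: $-42$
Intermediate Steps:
$F = 0$
$Q{\left(P \right)} = P$ ($Q{\left(P \right)} = 0 + P = P$)
$W{\left(y \right)} = 3 - y$ ($W{\left(y \right)} = -3 - \left(-6 + y\right) = 3 - y$)
$z = 5$ ($z = 3 - \frac{6}{-3} = 3 - 6 \left(- \frac{1}{3}\right) = 3 - -2 = 3 + 2 = 5$)
$z \left(-11\right) + 13 = 5 \left(-11\right) + 13 = -55 + 13 = -42$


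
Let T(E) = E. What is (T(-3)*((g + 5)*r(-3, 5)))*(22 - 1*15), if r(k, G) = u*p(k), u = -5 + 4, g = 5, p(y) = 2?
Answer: 420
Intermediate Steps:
u = -1
r(k, G) = -2 (r(k, G) = -1*2 = -2)
(T(-3)*((g + 5)*r(-3, 5)))*(22 - 1*15) = (-3*(5 + 5)*(-2))*(22 - 1*15) = (-30*(-2))*(22 - 15) = -3*(-20)*7 = 60*7 = 420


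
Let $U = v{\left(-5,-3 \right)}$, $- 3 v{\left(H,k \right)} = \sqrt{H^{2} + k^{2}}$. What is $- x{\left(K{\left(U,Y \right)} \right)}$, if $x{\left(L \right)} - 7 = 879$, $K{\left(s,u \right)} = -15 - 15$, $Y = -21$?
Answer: $-886$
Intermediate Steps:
$v{\left(H,k \right)} = - \frac{\sqrt{H^{2} + k^{2}}}{3}$
$U = - \frac{\sqrt{34}}{3}$ ($U = - \frac{\sqrt{\left(-5\right)^{2} + \left(-3\right)^{2}}}{3} = - \frac{\sqrt{25 + 9}}{3} = - \frac{\sqrt{34}}{3} \approx -1.9437$)
$K{\left(s,u \right)} = -30$
$x{\left(L \right)} = 886$ ($x{\left(L \right)} = 7 + 879 = 886$)
$- x{\left(K{\left(U,Y \right)} \right)} = \left(-1\right) 886 = -886$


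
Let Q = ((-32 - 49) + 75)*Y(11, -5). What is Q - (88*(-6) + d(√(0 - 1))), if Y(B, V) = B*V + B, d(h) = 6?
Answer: 786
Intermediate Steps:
Y(B, V) = B + B*V
Q = 264 (Q = ((-32 - 49) + 75)*(11*(1 - 5)) = (-81 + 75)*(11*(-4)) = -6*(-44) = 264)
Q - (88*(-6) + d(√(0 - 1))) = 264 - (88*(-6) + 6) = 264 - (-528 + 6) = 264 - 1*(-522) = 264 + 522 = 786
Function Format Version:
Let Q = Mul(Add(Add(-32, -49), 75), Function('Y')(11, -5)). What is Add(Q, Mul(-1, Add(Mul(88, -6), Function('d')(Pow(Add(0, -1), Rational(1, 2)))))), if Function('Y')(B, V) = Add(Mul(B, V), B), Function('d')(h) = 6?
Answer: 786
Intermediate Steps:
Function('Y')(B, V) = Add(B, Mul(B, V))
Q = 264 (Q = Mul(Add(Add(-32, -49), 75), Mul(11, Add(1, -5))) = Mul(Add(-81, 75), Mul(11, -4)) = Mul(-6, -44) = 264)
Add(Q, Mul(-1, Add(Mul(88, -6), Function('d')(Pow(Add(0, -1), Rational(1, 2)))))) = Add(264, Mul(-1, Add(Mul(88, -6), 6))) = Add(264, Mul(-1, Add(-528, 6))) = Add(264, Mul(-1, -522)) = Add(264, 522) = 786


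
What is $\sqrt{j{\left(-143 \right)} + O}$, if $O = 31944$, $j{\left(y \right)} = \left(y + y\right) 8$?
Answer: $2 \sqrt{7414} \approx 172.21$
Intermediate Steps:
$j{\left(y \right)} = 16 y$ ($j{\left(y \right)} = 2 y 8 = 16 y$)
$\sqrt{j{\left(-143 \right)} + O} = \sqrt{16 \left(-143\right) + 31944} = \sqrt{-2288 + 31944} = \sqrt{29656} = 2 \sqrt{7414}$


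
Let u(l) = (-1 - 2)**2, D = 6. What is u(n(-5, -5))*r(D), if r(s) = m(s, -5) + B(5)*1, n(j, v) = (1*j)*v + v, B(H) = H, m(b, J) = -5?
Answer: 0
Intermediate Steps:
n(j, v) = v + j*v (n(j, v) = j*v + v = v + j*v)
r(s) = 0 (r(s) = -5 + 5*1 = -5 + 5 = 0)
u(l) = 9 (u(l) = (-3)**2 = 9)
u(n(-5, -5))*r(D) = 9*0 = 0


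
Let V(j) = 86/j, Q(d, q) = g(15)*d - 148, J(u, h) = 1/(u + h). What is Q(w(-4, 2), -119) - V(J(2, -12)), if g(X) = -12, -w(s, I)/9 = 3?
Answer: 1036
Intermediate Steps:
J(u, h) = 1/(h + u)
w(s, I) = -27 (w(s, I) = -9*3 = -27)
Q(d, q) = -148 - 12*d (Q(d, q) = -12*d - 148 = -148 - 12*d)
Q(w(-4, 2), -119) - V(J(2, -12)) = (-148 - 12*(-27)) - 86/(1/(-12 + 2)) = (-148 + 324) - 86/(1/(-10)) = 176 - 86/(-⅒) = 176 - 86*(-10) = 176 - 1*(-860) = 176 + 860 = 1036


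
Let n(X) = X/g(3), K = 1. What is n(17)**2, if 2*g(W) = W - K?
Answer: 289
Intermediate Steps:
g(W) = -1/2 + W/2 (g(W) = (W - 1*1)/2 = (W - 1)/2 = (-1 + W)/2 = -1/2 + W/2)
n(X) = X (n(X) = X/(-1/2 + (1/2)*3) = X/(-1/2 + 3/2) = X/1 = X*1 = X)
n(17)**2 = 17**2 = 289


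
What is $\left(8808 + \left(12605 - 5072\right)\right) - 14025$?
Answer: $2316$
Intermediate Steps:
$\left(8808 + \left(12605 - 5072\right)\right) - 14025 = \left(8808 + 7533\right) - 14025 = 16341 - 14025 = 2316$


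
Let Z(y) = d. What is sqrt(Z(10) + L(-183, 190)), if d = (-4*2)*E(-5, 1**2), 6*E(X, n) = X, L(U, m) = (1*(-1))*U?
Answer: sqrt(1707)/3 ≈ 13.772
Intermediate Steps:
L(U, m) = -U
E(X, n) = X/6
d = 20/3 (d = (-4*2)*((1/6)*(-5)) = -8*(-5/6) = 20/3 ≈ 6.6667)
Z(y) = 20/3
sqrt(Z(10) + L(-183, 190)) = sqrt(20/3 - 1*(-183)) = sqrt(20/3 + 183) = sqrt(569/3) = sqrt(1707)/3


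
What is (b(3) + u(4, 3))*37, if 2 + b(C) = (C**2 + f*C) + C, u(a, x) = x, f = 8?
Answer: 1369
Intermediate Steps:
b(C) = -2 + C**2 + 9*C (b(C) = -2 + ((C**2 + 8*C) + C) = -2 + (C**2 + 9*C) = -2 + C**2 + 9*C)
(b(3) + u(4, 3))*37 = ((-2 + 3**2 + 9*3) + 3)*37 = ((-2 + 9 + 27) + 3)*37 = (34 + 3)*37 = 37*37 = 1369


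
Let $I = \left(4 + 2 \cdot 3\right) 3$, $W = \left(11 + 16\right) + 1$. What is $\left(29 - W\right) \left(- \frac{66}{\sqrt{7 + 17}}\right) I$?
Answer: $- 165 \sqrt{6} \approx -404.17$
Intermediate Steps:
$W = 28$ ($W = 27 + 1 = 28$)
$I = 30$ ($I = \left(4 + 6\right) 3 = 10 \cdot 3 = 30$)
$\left(29 - W\right) \left(- \frac{66}{\sqrt{7 + 17}}\right) I = \left(29 - 28\right) \left(- \frac{66}{\sqrt{7 + 17}}\right) 30 = \left(29 - 28\right) \left(- \frac{66}{\sqrt{24}}\right) 30 = 1 \left(- \frac{66}{2 \sqrt{6}}\right) 30 = 1 \left(- 66 \frac{\sqrt{6}}{12}\right) 30 = 1 \left(- \frac{11 \sqrt{6}}{2}\right) 30 = - \frac{11 \sqrt{6}}{2} \cdot 30 = - 165 \sqrt{6}$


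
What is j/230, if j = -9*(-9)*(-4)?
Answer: -162/115 ≈ -1.4087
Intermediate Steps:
j = -324 (j = 81*(-4) = -324)
j/230 = -324/230 = -324*1/230 = -162/115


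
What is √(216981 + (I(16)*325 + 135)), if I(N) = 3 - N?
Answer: √212891 ≈ 461.40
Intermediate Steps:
√(216981 + (I(16)*325 + 135)) = √(216981 + ((3 - 1*16)*325 + 135)) = √(216981 + ((3 - 16)*325 + 135)) = √(216981 + (-13*325 + 135)) = √(216981 + (-4225 + 135)) = √(216981 - 4090) = √212891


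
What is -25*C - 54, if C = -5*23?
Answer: 2821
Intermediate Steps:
C = -115
-25*C - 54 = -25*(-115) - 54 = 2875 - 54 = 2821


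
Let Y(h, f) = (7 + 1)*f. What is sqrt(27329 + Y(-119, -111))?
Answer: sqrt(26441) ≈ 162.61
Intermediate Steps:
Y(h, f) = 8*f
sqrt(27329 + Y(-119, -111)) = sqrt(27329 + 8*(-111)) = sqrt(27329 - 888) = sqrt(26441)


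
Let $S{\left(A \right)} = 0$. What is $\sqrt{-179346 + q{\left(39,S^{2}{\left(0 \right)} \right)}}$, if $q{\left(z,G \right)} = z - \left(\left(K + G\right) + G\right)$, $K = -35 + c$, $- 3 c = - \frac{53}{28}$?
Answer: $\frac{i \sqrt{316236921}}{42} \approx 423.41 i$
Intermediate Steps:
$c = \frac{53}{84}$ ($c = - \frac{\left(-53\right) \frac{1}{28}}{3} = \left(- \frac{1}{3}\right) \left(- \frac{53}{28}\right) = \frac{53}{84} \approx 0.63095$)
$K = - \frac{2887}{84}$ ($K = -35 + \frac{53}{84} = - \frac{2887}{84} \approx -34.369$)
$q{\left(z,G \right)} = \frac{2887}{84} + z - 2 G$ ($q{\left(z,G \right)} = z - \left(\left(- \frac{2887}{84} + G\right) + G\right) = z - \left(- \frac{2887}{84} + 2 G\right) = \frac{2887}{84} + z - 2 G$)
$\sqrt{-179346 + q{\left(39,S^{2}{\left(0 \right)} \right)}} = \sqrt{-179346 + \left(\frac{2887}{84} + 39 - 2 \cdot 0^{2}\right)} = \sqrt{-179346 + \left(\frac{2887}{84} + 39 - 0\right)} = \sqrt{-179346 + \left(\frac{2887}{84} + 39 + 0\right)} = \sqrt{-179346 + \frac{6163}{84}} = \sqrt{- \frac{15058901}{84}} = \frac{i \sqrt{316236921}}{42}$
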